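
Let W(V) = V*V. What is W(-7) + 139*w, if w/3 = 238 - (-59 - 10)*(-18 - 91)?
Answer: -3036962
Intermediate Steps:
W(V) = V²
w = -21849 (w = 3*(238 - (-59 - 10)*(-18 - 91)) = 3*(238 - (-69)*(-109)) = 3*(238 - 1*7521) = 3*(238 - 7521) = 3*(-7283) = -21849)
W(-7) + 139*w = (-7)² + 139*(-21849) = 49 - 3037011 = -3036962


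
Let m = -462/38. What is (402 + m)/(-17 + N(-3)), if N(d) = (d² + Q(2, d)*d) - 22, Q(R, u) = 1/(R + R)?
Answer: -9876/779 ≈ -12.678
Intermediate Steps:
Q(R, u) = 1/(2*R)
m = -231/19 (m = -462*1/38 = -231/19 ≈ -12.158)
N(d) = -22 + d² + d/4 (N(d) = (d² + ((½)/2)*d) - 22 = (d² + ((½)*(½))*d) - 22 = (d² + d/4) - 22 = -22 + d² + d/4)
(402 + m)/(-17 + N(-3)) = (402 - 231/19)/(-17 + (-22 + (-3)² + (¼)*(-3))) = 7407/(19*(-17 + (-22 + 9 - ¾))) = 7407/(19*(-17 - 55/4)) = 7407/(19*(-123/4)) = (7407/19)*(-4/123) = -9876/779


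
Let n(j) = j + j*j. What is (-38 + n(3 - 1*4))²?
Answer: 1444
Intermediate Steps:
n(j) = j + j²
(-38 + n(3 - 1*4))² = (-38 + (3 - 1*4)*(1 + (3 - 1*4)))² = (-38 + (3 - 4)*(1 + (3 - 4)))² = (-38 - (1 - 1))² = (-38 - 1*0)² = (-38 + 0)² = (-38)² = 1444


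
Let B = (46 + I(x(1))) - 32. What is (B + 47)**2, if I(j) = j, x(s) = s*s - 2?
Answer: 3600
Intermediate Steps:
x(s) = -2 + s**2 (x(s) = s**2 - 2 = -2 + s**2)
B = 13 (B = (46 + (-2 + 1**2)) - 32 = (46 + (-2 + 1)) - 32 = (46 - 1) - 32 = 45 - 32 = 13)
(B + 47)**2 = (13 + 47)**2 = 60**2 = 3600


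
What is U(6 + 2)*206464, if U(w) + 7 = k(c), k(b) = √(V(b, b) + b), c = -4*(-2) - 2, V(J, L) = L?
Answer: -1445248 + 412928*√3 ≈ -7.3004e+5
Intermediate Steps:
c = 6 (c = 8 - 2 = 6)
k(b) = √2*√b (k(b) = √(b + b) = √(2*b) = √2*√b)
U(w) = -7 + 2*√3 (U(w) = -7 + √2*√6 = -7 + 2*√3)
U(6 + 2)*206464 = (-7 + 2*√3)*206464 = -1445248 + 412928*√3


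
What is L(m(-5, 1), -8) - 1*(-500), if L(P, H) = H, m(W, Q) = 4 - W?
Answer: 492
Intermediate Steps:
L(m(-5, 1), -8) - 1*(-500) = -8 - 1*(-500) = -8 + 500 = 492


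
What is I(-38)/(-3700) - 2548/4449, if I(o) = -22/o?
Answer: -179173339/312764700 ≈ -0.57287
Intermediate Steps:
I(-38)/(-3700) - 2548/4449 = -22/(-38)/(-3700) - 2548/4449 = -22*(-1/38)*(-1/3700) - 2548*1/4449 = (11/19)*(-1/3700) - 2548/4449 = -11/70300 - 2548/4449 = -179173339/312764700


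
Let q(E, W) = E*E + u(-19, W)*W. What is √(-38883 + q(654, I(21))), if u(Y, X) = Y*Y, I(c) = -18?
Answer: √382335 ≈ 618.33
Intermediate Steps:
u(Y, X) = Y²
q(E, W) = E² + 361*W (q(E, W) = E*E + (-19)²*W = E² + 361*W)
√(-38883 + q(654, I(21))) = √(-38883 + (654² + 361*(-18))) = √(-38883 + (427716 - 6498)) = √(-38883 + 421218) = √382335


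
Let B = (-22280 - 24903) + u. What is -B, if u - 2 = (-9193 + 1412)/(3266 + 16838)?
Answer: 948534605/20104 ≈ 47181.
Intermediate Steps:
u = 32427/20104 (u = 2 + (-9193 + 1412)/(3266 + 16838) = 2 - 7781/20104 = 32427/20104 ≈ 1.6130)
B = -948534605/20104 (B = (-22280 - 24903) + 32427/20104 = -47183 + 32427/20104 = -948534605/20104 ≈ -47181.)
-B = -1*(-948534605/20104) = 948534605/20104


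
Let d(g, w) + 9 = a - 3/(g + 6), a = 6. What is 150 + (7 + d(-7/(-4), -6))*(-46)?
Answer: -502/31 ≈ -16.194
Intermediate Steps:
d(g, w) = -3 - 3/(6 + g) (d(g, w) = -9 + (6 - 3/(g + 6)) = -9 + (6 - 3/(6 + g)) = -3 - 3/(6 + g))
150 + (7 + d(-7/(-4), -6))*(-46) = 150 + (7 + 3*(-7 - (-7)/(-4))/(6 - 7/(-4)))*(-46) = 150 + (7 + 3*(-7 - (-7)*(-1)/4)/(6 - 7*(-1/4)))*(-46) = 150 + (7 + 3*(-7 - 1*7/4)/(6 + 7/4))*(-46) = 150 + (7 + 3*(-7 - 7/4)/(31/4))*(-46) = 150 + (7 + 3*(4/31)*(-35/4))*(-46) = 150 + (7 - 105/31)*(-46) = 150 + (112/31)*(-46) = 150 - 5152/31 = -502/31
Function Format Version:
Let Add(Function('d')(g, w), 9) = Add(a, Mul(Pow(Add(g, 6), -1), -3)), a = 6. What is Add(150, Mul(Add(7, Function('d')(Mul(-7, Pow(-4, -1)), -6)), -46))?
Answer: Rational(-502, 31) ≈ -16.194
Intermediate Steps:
Function('d')(g, w) = Add(-3, Mul(-3, Pow(Add(6, g), -1))) (Function('d')(g, w) = Add(-9, Add(6, Mul(Pow(Add(g, 6), -1), -3))) = Add(-9, Add(6, Mul(Pow(Add(6, g), -1), -3))) = Add(-9, Add(6, Mul(-3, Pow(Add(6, g), -1)))) = Add(-3, Mul(-3, Pow(Add(6, g), -1))))
Add(150, Mul(Add(7, Function('d')(Mul(-7, Pow(-4, -1)), -6)), -46)) = Add(150, Mul(Add(7, Mul(3, Pow(Add(6, Mul(-7, Pow(-4, -1))), -1), Add(-7, Mul(-1, Mul(-7, Pow(-4, -1)))))), -46)) = Add(150, Mul(Add(7, Mul(3, Pow(Add(6, Mul(-7, Rational(-1, 4))), -1), Add(-7, Mul(-1, Mul(-7, Rational(-1, 4)))))), -46)) = Add(150, Mul(Add(7, Mul(3, Pow(Add(6, Rational(7, 4)), -1), Add(-7, Mul(-1, Rational(7, 4))))), -46)) = Add(150, Mul(Add(7, Mul(3, Pow(Rational(31, 4), -1), Add(-7, Rational(-7, 4)))), -46)) = Add(150, Mul(Add(7, Mul(3, Rational(4, 31), Rational(-35, 4))), -46)) = Add(150, Mul(Add(7, Rational(-105, 31)), -46)) = Add(150, Mul(Rational(112, 31), -46)) = Add(150, Rational(-5152, 31)) = Rational(-502, 31)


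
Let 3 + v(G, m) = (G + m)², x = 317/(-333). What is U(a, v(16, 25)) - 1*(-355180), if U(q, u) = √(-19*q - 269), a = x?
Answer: 355180 + I*√3091498/111 ≈ 3.5518e+5 + 15.84*I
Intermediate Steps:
x = -317/333 (x = 317*(-1/333) = -317/333 ≈ -0.95195)
a = -317/333 ≈ -0.95195
v(G, m) = -3 + (G + m)²
U(q, u) = √(-269 - 19*q)
U(a, v(16, 25)) - 1*(-355180) = √(-269 - 19*(-317/333)) - 1*(-355180) = √(-269 + 6023/333) + 355180 = √(-83554/333) + 355180 = I*√3091498/111 + 355180 = 355180 + I*√3091498/111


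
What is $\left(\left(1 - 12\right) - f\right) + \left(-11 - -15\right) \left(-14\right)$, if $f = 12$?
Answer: $-79$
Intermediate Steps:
$\left(\left(1 - 12\right) - f\right) + \left(-11 - -15\right) \left(-14\right) = \left(\left(1 - 12\right) - 12\right) + \left(-11 - -15\right) \left(-14\right) = \left(\left(1 - 12\right) - 12\right) + \left(-11 + 15\right) \left(-14\right) = \left(-11 - 12\right) + 4 \left(-14\right) = -23 - 56 = -79$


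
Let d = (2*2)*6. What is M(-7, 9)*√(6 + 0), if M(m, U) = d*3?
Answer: 72*√6 ≈ 176.36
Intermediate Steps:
d = 24 (d = 4*6 = 24)
M(m, U) = 72 (M(m, U) = 24*3 = 72)
M(-7, 9)*√(6 + 0) = 72*√(6 + 0) = 72*√6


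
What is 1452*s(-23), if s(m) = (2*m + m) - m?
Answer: -66792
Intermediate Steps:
s(m) = 2*m (s(m) = 3*m - m = 2*m)
1452*s(-23) = 1452*(2*(-23)) = 1452*(-46) = -66792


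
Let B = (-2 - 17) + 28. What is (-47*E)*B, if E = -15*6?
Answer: 38070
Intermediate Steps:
B = 9 (B = -19 + 28 = 9)
E = -90
(-47*E)*B = -47*(-90)*9 = 4230*9 = 38070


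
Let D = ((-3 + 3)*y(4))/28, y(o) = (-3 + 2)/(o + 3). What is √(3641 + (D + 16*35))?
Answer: √4201 ≈ 64.815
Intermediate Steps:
y(o) = -1/(3 + o)
D = 0 (D = ((-3 + 3)*(-1/(3 + 4)))/28 = (0*(-1/7))*(1/28) = (0*(-1*⅐))*(1/28) = (0*(-⅐))*(1/28) = 0*(1/28) = 0)
√(3641 + (D + 16*35)) = √(3641 + (0 + 16*35)) = √(3641 + (0 + 560)) = √(3641 + 560) = √4201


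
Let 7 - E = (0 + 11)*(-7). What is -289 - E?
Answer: -373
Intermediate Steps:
E = 84 (E = 7 - (0 + 11)*(-7) = 7 - 11*(-7) = 7 - 1*(-77) = 7 + 77 = 84)
-289 - E = -289 - 1*84 = -289 - 84 = -373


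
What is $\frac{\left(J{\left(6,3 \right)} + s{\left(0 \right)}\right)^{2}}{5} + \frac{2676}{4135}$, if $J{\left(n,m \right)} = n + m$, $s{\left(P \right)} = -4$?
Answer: $\frac{23351}{4135} \approx 5.6472$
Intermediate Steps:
$J{\left(n,m \right)} = m + n$
$\frac{\left(J{\left(6,3 \right)} + s{\left(0 \right)}\right)^{2}}{5} + \frac{2676}{4135} = \frac{\left(\left(3 + 6\right) - 4\right)^{2}}{5} + \frac{2676}{4135} = \left(9 - 4\right)^{2} \cdot \frac{1}{5} + 2676 \cdot \frac{1}{4135} = 5^{2} \cdot \frac{1}{5} + \frac{2676}{4135} = 25 \cdot \frac{1}{5} + \frac{2676}{4135} = 5 + \frac{2676}{4135} = \frac{23351}{4135}$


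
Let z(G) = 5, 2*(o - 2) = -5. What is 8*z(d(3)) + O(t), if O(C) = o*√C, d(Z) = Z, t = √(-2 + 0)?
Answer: 40 - 2^(¼)*√I/2 ≈ 39.58 - 0.42045*I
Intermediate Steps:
o = -½ (o = 2 + (½)*(-5) = 2 - 5/2 = -½ ≈ -0.50000)
t = I*√2 (t = √(-2) = I*√2 ≈ 1.4142*I)
O(C) = -√C/2
8*z(d(3)) + O(t) = 8*5 - 2^(¼)*√I/2 = 40 - 2^(¼)*√I/2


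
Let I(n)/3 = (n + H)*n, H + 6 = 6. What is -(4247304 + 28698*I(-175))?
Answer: -2640876054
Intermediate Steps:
H = 0 (H = -6 + 6 = 0)
I(n) = 3*n² (I(n) = 3*((n + 0)*n) = 3*(n*n) = 3*n²)
-(4247304 + 28698*I(-175)) = -28698/(1/(3*(-175)² + 148)) = -28698/(1/(3*30625 + 148)) = -28698/(1/(91875 + 148)) = -28698/(1/92023) = -28698/1/92023 = -28698*92023 = -2640876054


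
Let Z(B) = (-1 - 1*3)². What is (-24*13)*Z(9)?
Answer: -4992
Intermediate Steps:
Z(B) = 16 (Z(B) = (-1 - 3)² = (-4)² = 16)
(-24*13)*Z(9) = -24*13*16 = -312*16 = -4992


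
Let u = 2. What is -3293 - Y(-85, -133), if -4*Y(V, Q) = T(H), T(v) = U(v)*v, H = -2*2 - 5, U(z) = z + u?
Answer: -13109/4 ≈ -3277.3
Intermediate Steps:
U(z) = 2 + z (U(z) = z + 2 = 2 + z)
H = -9 (H = -4 - 5 = -9)
T(v) = v*(2 + v) (T(v) = (2 + v)*v = v*(2 + v))
Y(V, Q) = -63/4 (Y(V, Q) = -(-9)*(2 - 9)/4 = -(-9)*(-7)/4 = -¼*63 = -63/4)
-3293 - Y(-85, -133) = -3293 - 1*(-63/4) = -3293 + 63/4 = -13109/4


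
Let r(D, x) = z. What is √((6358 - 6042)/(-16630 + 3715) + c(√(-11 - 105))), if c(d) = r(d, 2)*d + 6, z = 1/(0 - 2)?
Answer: √(110744690 - 18533025*I*√29)/4305 ≈ 2.6476 - 1.017*I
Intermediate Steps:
z = -½ (z = 1/(-2) = -½ ≈ -0.50000)
r(D, x) = -½
c(d) = 6 - d/2 (c(d) = -d/2 + 6 = 6 - d/2)
√((6358 - 6042)/(-16630 + 3715) + c(√(-11 - 105))) = √((6358 - 6042)/(-16630 + 3715) + (6 - √(-11 - 105)/2)) = √(316/(-12915) + (6 - I*√29)) = √(316*(-1/12915) + (6 - I*√29)) = √(-316/12915 + (6 - I*√29)) = √(77174/12915 - I*√29)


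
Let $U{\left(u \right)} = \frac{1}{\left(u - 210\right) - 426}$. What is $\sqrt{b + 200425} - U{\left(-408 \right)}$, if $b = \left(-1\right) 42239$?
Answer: $\frac{1}{1044} + \sqrt{158186} \approx 397.73$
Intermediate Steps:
$b = -42239$
$U{\left(u \right)} = \frac{1}{-636 + u}$ ($U{\left(u \right)} = \frac{1}{\left(u - 210\right) - 426} = \frac{1}{\left(-210 + u\right) - 426} = \frac{1}{-636 + u}$)
$\sqrt{b + 200425} - U{\left(-408 \right)} = \sqrt{-42239 + 200425} - \frac{1}{-636 - 408} = \sqrt{158186} - \frac{1}{-1044} = \sqrt{158186} - - \frac{1}{1044} = \sqrt{158186} + \frac{1}{1044} = \frac{1}{1044} + \sqrt{158186}$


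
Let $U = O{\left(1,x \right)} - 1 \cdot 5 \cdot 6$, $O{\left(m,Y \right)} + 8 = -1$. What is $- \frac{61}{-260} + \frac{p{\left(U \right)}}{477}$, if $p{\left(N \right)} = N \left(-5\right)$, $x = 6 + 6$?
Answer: $\frac{26599}{41340} \approx 0.64342$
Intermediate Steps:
$x = 12$
$O{\left(m,Y \right)} = -9$ ($O{\left(m,Y \right)} = -8 - 1 = -9$)
$U = -39$ ($U = -9 - 1 \cdot 5 \cdot 6 = -9 - 5 \cdot 6 = -9 - 30 = -39$)
$p{\left(N \right)} = - 5 N$
$- \frac{61}{-260} + \frac{p{\left(U \right)}}{477} = - \frac{61}{-260} + \frac{\left(-5\right) \left(-39\right)}{477} = \left(-61\right) \left(- \frac{1}{260}\right) + 195 \cdot \frac{1}{477} = \frac{61}{260} + \frac{65}{159} = \frac{26599}{41340}$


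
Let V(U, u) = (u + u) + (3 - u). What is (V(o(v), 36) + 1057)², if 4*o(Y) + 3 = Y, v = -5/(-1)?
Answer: 1201216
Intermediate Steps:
v = 5 (v = -5*(-1) = 5)
o(Y) = -¾ + Y/4
V(U, u) = 3 + u (V(U, u) = 2*u + (3 - u) = 3 + u)
(V(o(v), 36) + 1057)² = ((3 + 36) + 1057)² = (39 + 1057)² = 1096² = 1201216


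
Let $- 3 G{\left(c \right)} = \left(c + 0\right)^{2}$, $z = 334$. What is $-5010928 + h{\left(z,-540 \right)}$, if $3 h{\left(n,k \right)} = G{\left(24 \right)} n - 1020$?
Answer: $-5032644$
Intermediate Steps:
$G{\left(c \right)} = - \frac{c^{2}}{3}$ ($G{\left(c \right)} = - \frac{\left(c + 0\right)^{2}}{3} = - \frac{c^{2}}{3}$)
$h{\left(n,k \right)} = -340 - 64 n$ ($h{\left(n,k \right)} = \frac{- \frac{24^{2}}{3} n - 1020}{3} = \frac{\left(- \frac{1}{3}\right) 576 n - 1020}{3} = \frac{- 192 n - 1020}{3} = \frac{-1020 - 192 n}{3} = -340 - 64 n$)
$-5010928 + h{\left(z,-540 \right)} = -5010928 - 21716 = -5032644$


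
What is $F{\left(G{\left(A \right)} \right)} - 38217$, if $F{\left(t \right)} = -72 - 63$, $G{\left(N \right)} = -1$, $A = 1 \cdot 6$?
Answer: $-38352$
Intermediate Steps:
$A = 6$
$F{\left(t \right)} = -135$
$F{\left(G{\left(A \right)} \right)} - 38217 = -135 - 38217 = -38352$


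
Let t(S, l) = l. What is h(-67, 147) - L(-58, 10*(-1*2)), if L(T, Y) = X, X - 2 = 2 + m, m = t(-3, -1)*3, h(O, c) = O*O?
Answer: 4488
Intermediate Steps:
h(O, c) = O²
m = -3 (m = -1*3 = -3)
X = 1 (X = 2 + (2 - 3) = 2 - 1 = 1)
L(T, Y) = 1
h(-67, 147) - L(-58, 10*(-1*2)) = (-67)² - 1*1 = 4489 - 1 = 4488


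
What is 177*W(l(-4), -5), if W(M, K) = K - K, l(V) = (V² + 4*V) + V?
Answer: 0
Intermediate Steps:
l(V) = V² + 5*V
W(M, K) = 0
177*W(l(-4), -5) = 177*0 = 0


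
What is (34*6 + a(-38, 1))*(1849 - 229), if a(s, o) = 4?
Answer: 336960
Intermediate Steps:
(34*6 + a(-38, 1))*(1849 - 229) = (34*6 + 4)*(1849 - 229) = (204 + 4)*1620 = 208*1620 = 336960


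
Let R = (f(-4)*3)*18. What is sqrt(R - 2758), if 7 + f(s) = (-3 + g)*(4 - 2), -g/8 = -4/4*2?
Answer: 2*I*sqrt(433) ≈ 41.617*I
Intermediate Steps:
g = 16 (g = -8*(-4/4)*2 = -8*(-4*1/4)*2 = -(-8)*2 = -8*(-2) = 16)
f(s) = 19 (f(s) = -7 + (-3 + 16)*(4 - 2) = -7 + 13*2 = -7 + 26 = 19)
R = 1026 (R = (19*3)*18 = 57*18 = 1026)
sqrt(R - 2758) = sqrt(1026 - 2758) = sqrt(-1732) = 2*I*sqrt(433)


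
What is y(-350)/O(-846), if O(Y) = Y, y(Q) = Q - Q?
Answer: 0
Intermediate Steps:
y(Q) = 0
y(-350)/O(-846) = 0/(-846) = 0*(-1/846) = 0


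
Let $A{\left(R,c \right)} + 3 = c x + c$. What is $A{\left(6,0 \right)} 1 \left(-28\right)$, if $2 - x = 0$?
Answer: $84$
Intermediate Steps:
$x = 2$ ($x = 2 - 0 = 2 + 0 = 2$)
$A{\left(R,c \right)} = -3 + 3 c$ ($A{\left(R,c \right)} = -3 + \left(c 2 + c\right) = -3 + \left(2 c + c\right) = -3 + 3 c$)
$A{\left(6,0 \right)} 1 \left(-28\right) = \left(-3 + 3 \cdot 0\right) 1 \left(-28\right) = \left(-3 + 0\right) 1 \left(-28\right) = \left(-3\right) 1 \left(-28\right) = \left(-3\right) \left(-28\right) = 84$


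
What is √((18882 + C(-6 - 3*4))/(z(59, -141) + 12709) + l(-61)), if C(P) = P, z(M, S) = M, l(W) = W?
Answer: I*√4211578/266 ≈ 7.7151*I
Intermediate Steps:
√((18882 + C(-6 - 3*4))/(z(59, -141) + 12709) + l(-61)) = √((18882 + (-6 - 3*4))/(59 + 12709) - 61) = √((18882 + (-6 - 12))/12768 - 61) = √((18882 - 18)*(1/12768) - 61) = √(18864*(1/12768) - 61) = √(393/266 - 61) = √(-15833/266) = I*√4211578/266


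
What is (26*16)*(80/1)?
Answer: 33280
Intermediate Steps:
(26*16)*(80/1) = 416*(80*1) = 416*80 = 33280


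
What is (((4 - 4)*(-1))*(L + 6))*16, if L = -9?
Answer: 0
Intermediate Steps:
(((4 - 4)*(-1))*(L + 6))*16 = (((4 - 4)*(-1))*(-9 + 6))*16 = ((0*(-1))*(-3))*16 = (0*(-3))*16 = 0*16 = 0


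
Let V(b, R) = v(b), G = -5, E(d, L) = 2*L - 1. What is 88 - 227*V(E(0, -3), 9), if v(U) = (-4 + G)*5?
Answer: 10303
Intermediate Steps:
E(d, L) = -1 + 2*L
v(U) = -45 (v(U) = (-4 - 5)*5 = -9*5 = -45)
V(b, R) = -45
88 - 227*V(E(0, -3), 9) = 88 - 227*(-45) = 88 + 10215 = 10303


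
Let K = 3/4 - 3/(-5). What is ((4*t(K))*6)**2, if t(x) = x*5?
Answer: 26244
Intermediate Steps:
K = 27/20 (K = 3*(1/4) - 3*(-1/5) = 3/4 + 3/5 = 27/20 ≈ 1.3500)
t(x) = 5*x
((4*t(K))*6)**2 = ((4*(5*(27/20)))*6)**2 = ((4*(27/4))*6)**2 = (27*6)**2 = 162**2 = 26244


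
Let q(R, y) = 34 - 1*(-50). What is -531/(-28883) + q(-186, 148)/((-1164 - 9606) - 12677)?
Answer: 10024185/677219701 ≈ 0.014802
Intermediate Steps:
q(R, y) = 84 (q(R, y) = 34 + 50 = 84)
-531/(-28883) + q(-186, 148)/((-1164 - 9606) - 12677) = -531/(-28883) + 84/((-1164 - 9606) - 12677) = -531*(-1/28883) + 84/(-10770 - 12677) = 531/28883 + 84/(-23447) = 531/28883 + 84*(-1/23447) = 531/28883 - 84/23447 = 10024185/677219701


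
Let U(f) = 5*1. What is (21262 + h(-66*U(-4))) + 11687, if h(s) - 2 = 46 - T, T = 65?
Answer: 32932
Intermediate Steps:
U(f) = 5
h(s) = -17 (h(s) = 2 + (46 - 1*65) = 2 + (46 - 65) = 2 - 19 = -17)
(21262 + h(-66*U(-4))) + 11687 = (21262 - 17) + 11687 = 21245 + 11687 = 32932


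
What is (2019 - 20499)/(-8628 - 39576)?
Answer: 1540/4017 ≈ 0.38337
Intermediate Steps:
(2019 - 20499)/(-8628 - 39576) = -18480/(-48204) = -18480*(-1/48204) = 1540/4017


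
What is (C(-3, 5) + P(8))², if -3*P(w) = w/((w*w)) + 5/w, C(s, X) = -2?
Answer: 81/16 ≈ 5.0625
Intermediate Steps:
P(w) = -2/w (P(w) = -(w/((w*w)) + 5/w)/3 = -(w/(w²) + 5/w)/3 = -(w/w² + 5/w)/3 = -(1/w + 5/w)/3 = -2/w)
(C(-3, 5) + P(8))² = (-2 - 2/8)² = (-2 - 2*⅛)² = (-2 - ¼)² = (-9/4)² = 81/16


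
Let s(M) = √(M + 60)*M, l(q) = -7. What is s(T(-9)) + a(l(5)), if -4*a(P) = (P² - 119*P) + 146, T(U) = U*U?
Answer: -257 + 81*√141 ≈ 704.82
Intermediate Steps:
T(U) = U²
s(M) = M*√(60 + M) (s(M) = √(60 + M)*M = M*√(60 + M))
a(P) = -73/2 - P²/4 + 119*P/4 (a(P) = -((P² - 119*P) + 146)/4 = -(146 + P² - 119*P)/4 = -73/2 - P²/4 + 119*P/4)
s(T(-9)) + a(l(5)) = (-9)²*√(60 + (-9)²) + (-73/2 - ¼*(-7)² + (119/4)*(-7)) = 81*√(60 + 81) + (-73/2 - ¼*49 - 833/4) = 81*√141 + (-73/2 - 49/4 - 833/4) = 81*√141 - 257 = -257 + 81*√141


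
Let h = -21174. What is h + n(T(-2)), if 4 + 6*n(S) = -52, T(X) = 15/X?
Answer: -63550/3 ≈ -21183.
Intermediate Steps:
n(S) = -28/3 (n(S) = -⅔ + (⅙)*(-52) = -⅔ - 26/3 = -28/3)
h + n(T(-2)) = -21174 - 28/3 = -63550/3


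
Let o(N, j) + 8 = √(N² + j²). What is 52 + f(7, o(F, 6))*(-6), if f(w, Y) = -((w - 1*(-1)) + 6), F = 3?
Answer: 136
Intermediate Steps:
o(N, j) = -8 + √(N² + j²)
f(w, Y) = -7 - w (f(w, Y) = -((w + 1) + 6) = -((1 + w) + 6) = -(7 + w) = -7 - w)
52 + f(7, o(F, 6))*(-6) = 52 + (-7 - 1*7)*(-6) = 52 + (-7 - 7)*(-6) = 52 - 14*(-6) = 52 + 84 = 136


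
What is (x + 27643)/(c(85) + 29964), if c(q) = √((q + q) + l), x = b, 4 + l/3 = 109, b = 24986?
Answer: 1576975356/897840811 - 52629*√485/897840811 ≈ 1.7551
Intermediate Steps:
l = 315 (l = -12 + 3*109 = -12 + 327 = 315)
x = 24986
c(q) = √(315 + 2*q) (c(q) = √((q + q) + 315) = √(2*q + 315) = √(315 + 2*q))
(x + 27643)/(c(85) + 29964) = (24986 + 27643)/(√(315 + 2*85) + 29964) = 52629/(√(315 + 170) + 29964) = 52629/(√485 + 29964) = 52629/(29964 + √485)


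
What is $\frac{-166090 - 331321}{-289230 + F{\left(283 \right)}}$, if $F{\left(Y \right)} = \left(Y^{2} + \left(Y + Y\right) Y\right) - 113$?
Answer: $\frac{497411}{49076} \approx 10.136$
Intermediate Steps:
$F{\left(Y \right)} = -113 + 3 Y^{2}$ ($F{\left(Y \right)} = \left(Y^{2} + 2 Y Y\right) - 113 = \left(Y^{2} + 2 Y^{2}\right) - 113 = 3 Y^{2} - 113 = -113 + 3 Y^{2}$)
$\frac{-166090 - 331321}{-289230 + F{\left(283 \right)}} = \frac{-166090 - 331321}{-289230 - \left(113 - 3 \cdot 283^{2}\right)} = - \frac{497411}{-289230 + \left(-113 + 3 \cdot 80089\right)} = - \frac{497411}{-289230 + \left(-113 + 240267\right)} = - \frac{497411}{-289230 + 240154} = - \frac{497411}{-49076} = \left(-497411\right) \left(- \frac{1}{49076}\right) = \frac{497411}{49076}$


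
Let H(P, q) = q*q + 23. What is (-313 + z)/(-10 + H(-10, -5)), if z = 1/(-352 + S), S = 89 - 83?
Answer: -108299/13148 ≈ -8.2369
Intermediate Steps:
S = 6
z = -1/346 (z = 1/(-352 + 6) = 1/(-346) = -1/346 ≈ -0.0028902)
H(P, q) = 23 + q² (H(P, q) = q² + 23 = 23 + q²)
(-313 + z)/(-10 + H(-10, -5)) = (-313 - 1/346)/(-10 + (23 + (-5)²)) = -108299/(346*(-10 + (23 + 25))) = -108299/(346*(-10 + 48)) = -108299/346/38 = -108299/346*1/38 = -108299/13148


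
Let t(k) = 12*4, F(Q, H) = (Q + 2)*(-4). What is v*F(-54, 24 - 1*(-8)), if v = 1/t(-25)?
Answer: 13/3 ≈ 4.3333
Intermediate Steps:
F(Q, H) = -8 - 4*Q (F(Q, H) = (2 + Q)*(-4) = -8 - 4*Q)
t(k) = 48
v = 1/48 ≈ 0.020833
v*F(-54, 24 - 1*(-8)) = (-8 - 4*(-54))/48 = (-8 + 216)/48 = (1/48)*208 = 13/3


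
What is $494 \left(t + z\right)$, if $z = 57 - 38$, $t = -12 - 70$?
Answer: $-31122$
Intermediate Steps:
$t = -82$
$z = 19$
$494 \left(t + z\right) = 494 \left(-82 + 19\right) = 494 \left(-63\right) = -31122$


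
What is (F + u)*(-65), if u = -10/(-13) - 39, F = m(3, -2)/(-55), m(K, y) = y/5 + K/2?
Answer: 24863/10 ≈ 2486.3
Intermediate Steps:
m(K, y) = K/2 + y/5 (m(K, y) = y*(⅕) + K*(½) = y/5 + K/2 = K/2 + y/5)
F = -1/50 (F = ((½)*3 + (⅕)*(-2))/(-55) = (3/2 - ⅖)*(-1/55) = (11/10)*(-1/55) = -1/50 ≈ -0.020000)
u = -497/13 (u = -10*(-1/13) - 39 = 10/13 - 39 = -497/13 ≈ -38.231)
(F + u)*(-65) = (-1/50 - 497/13)*(-65) = -24863/650*(-65) = 24863/10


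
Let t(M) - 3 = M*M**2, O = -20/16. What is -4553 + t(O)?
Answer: -291325/64 ≈ -4552.0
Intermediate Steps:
O = -5/4 (O = -20*1/16 = -5/4 ≈ -1.2500)
t(M) = 3 + M**3 (t(M) = 3 + M*M**2 = 3 + M**3)
-4553 + t(O) = -4553 + (3 + (-5/4)**3) = -4553 + (3 - 125/64) = -4553 + 67/64 = -291325/64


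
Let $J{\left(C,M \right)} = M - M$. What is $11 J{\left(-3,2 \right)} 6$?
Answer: $0$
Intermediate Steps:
$J{\left(C,M \right)} = 0$
$11 J{\left(-3,2 \right)} 6 = 11 \cdot 0 \cdot 6 = 0 \cdot 6 = 0$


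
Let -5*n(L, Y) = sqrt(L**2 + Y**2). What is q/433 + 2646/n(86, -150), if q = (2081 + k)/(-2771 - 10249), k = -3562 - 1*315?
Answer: 449/1409415 - 6615*sqrt(7474)/7474 ≈ -76.516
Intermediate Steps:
k = -3877 (k = -3562 - 315 = -3877)
q = 449/3255 (q = (2081 - 3877)/(-2771 - 10249) = -1796/(-13020) = -1796*(-1/13020) = 449/3255 ≈ 0.13794)
n(L, Y) = -sqrt(L**2 + Y**2)/5
q/433 + 2646/n(86, -150) = (449/3255)/433 + 2646/((-sqrt(86**2 + (-150)**2)/5)) = (449/3255)*(1/433) + 2646/((-sqrt(7396 + 22500)/5)) = 449/1409415 + 2646/((-2*sqrt(7474)/5)) = 449/1409415 + 2646*(-5*sqrt(7474)/14948) = 449/1409415 - 6615*sqrt(7474)/7474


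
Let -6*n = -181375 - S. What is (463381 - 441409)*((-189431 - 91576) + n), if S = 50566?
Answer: -5324917862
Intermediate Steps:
n = 231941/6 (n = -(-181375 - 1*50566)/6 = -(-181375 - 50566)/6 = -⅙*(-231941) = 231941/6 ≈ 38657.)
(463381 - 441409)*((-189431 - 91576) + n) = (463381 - 441409)*((-189431 - 91576) + 231941/6) = 21972*(-281007 + 231941/6) = 21972*(-1454101/6) = -5324917862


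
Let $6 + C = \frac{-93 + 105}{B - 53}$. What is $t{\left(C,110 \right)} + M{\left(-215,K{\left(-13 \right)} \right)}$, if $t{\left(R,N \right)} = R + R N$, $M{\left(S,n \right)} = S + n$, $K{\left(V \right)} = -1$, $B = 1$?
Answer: $- \frac{11799}{13} \approx -907.62$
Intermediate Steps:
$C = - \frac{81}{13}$ ($C = -6 + \frac{-93 + 105}{1 - 53} = -6 + \frac{12}{-52} = -6 + 12 \left(- \frac{1}{52}\right) = -6 - \frac{3}{13} = - \frac{81}{13} \approx -6.2308$)
$t{\left(R,N \right)} = R + N R$
$t{\left(C,110 \right)} + M{\left(-215,K{\left(-13 \right)} \right)} = - \frac{81 \left(1 + 110\right)}{13} - 216 = \left(- \frac{81}{13}\right) 111 - 216 = - \frac{8991}{13} - 216 = - \frac{11799}{13}$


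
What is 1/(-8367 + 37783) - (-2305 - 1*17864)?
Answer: 593291305/29416 ≈ 20169.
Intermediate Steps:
1/(-8367 + 37783) - (-2305 - 1*17864) = 1/29416 - (-2305 - 17864) = 1/29416 - 1*(-20169) = 1/29416 + 20169 = 593291305/29416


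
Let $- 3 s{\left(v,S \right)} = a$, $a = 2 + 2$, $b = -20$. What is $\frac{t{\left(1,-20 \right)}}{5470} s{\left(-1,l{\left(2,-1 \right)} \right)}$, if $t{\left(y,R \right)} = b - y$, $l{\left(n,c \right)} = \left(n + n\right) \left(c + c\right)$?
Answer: $\frac{14}{2735} \approx 0.0051188$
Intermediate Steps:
$l{\left(n,c \right)} = 4 c n$ ($l{\left(n,c \right)} = 2 n 2 c = 4 c n$)
$a = 4$
$s{\left(v,S \right)} = - \frac{4}{3}$ ($s{\left(v,S \right)} = \left(- \frac{1}{3}\right) 4 = - \frac{4}{3}$)
$t{\left(y,R \right)} = -20 - y$
$\frac{t{\left(1,-20 \right)}}{5470} s{\left(-1,l{\left(2,-1 \right)} \right)} = \frac{-20 - 1}{5470} \left(- \frac{4}{3}\right) = \left(-20 - 1\right) \frac{1}{5470} \left(- \frac{4}{3}\right) = \left(-21\right) \frac{1}{5470} \left(- \frac{4}{3}\right) = \left(- \frac{21}{5470}\right) \left(- \frac{4}{3}\right) = \frac{14}{2735}$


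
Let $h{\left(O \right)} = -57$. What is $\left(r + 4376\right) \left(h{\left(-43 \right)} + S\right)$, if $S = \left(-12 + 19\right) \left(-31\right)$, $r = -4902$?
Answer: $144124$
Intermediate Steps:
$S = -217$ ($S = 7 \left(-31\right) = -217$)
$\left(r + 4376\right) \left(h{\left(-43 \right)} + S\right) = \left(-4902 + 4376\right) \left(-57 - 217\right) = \left(-526\right) \left(-274\right) = 144124$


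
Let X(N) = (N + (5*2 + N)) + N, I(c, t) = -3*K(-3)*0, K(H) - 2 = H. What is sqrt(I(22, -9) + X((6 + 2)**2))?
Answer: sqrt(202) ≈ 14.213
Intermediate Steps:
K(H) = 2 + H
I(c, t) = 0 (I(c, t) = -3*(2 - 3)*0 = -3*(-1)*0 = 3*0 = 0)
X(N) = 10 + 3*N (X(N) = (N + (10 + N)) + N = (10 + 2*N) + N = 10 + 3*N)
sqrt(I(22, -9) + X((6 + 2)**2)) = sqrt(0 + (10 + 3*(6 + 2)**2)) = sqrt(0 + (10 + 3*8**2)) = sqrt(0 + (10 + 3*64)) = sqrt(0 + (10 + 192)) = sqrt(0 + 202) = sqrt(202)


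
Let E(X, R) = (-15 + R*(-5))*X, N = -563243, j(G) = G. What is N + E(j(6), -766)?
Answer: -540353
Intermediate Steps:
E(X, R) = X*(-15 - 5*R) (E(X, R) = (-15 - 5*R)*X = X*(-15 - 5*R))
N + E(j(6), -766) = -563243 - 5*6*(3 - 766) = -563243 - 5*6*(-763) = -563243 + 22890 = -540353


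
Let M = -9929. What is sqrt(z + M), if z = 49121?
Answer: 2*sqrt(9798) ≈ 197.97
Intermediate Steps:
sqrt(z + M) = sqrt(49121 - 9929) = sqrt(39192) = 2*sqrt(9798)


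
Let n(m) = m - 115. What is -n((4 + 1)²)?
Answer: 90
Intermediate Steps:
n(m) = -115 + m
-n((4 + 1)²) = -(-115 + (4 + 1)²) = -(-115 + 5²) = -(-115 + 25) = -1*(-90) = 90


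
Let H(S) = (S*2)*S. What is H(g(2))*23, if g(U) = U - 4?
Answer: 184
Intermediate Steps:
g(U) = -4 + U
H(S) = 2*S² (H(S) = (2*S)*S = 2*S²)
H(g(2))*23 = (2*(-4 + 2)²)*23 = (2*(-2)²)*23 = (2*4)*23 = 8*23 = 184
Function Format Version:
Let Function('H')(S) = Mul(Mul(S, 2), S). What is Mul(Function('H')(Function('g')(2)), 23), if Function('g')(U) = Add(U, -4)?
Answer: 184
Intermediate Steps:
Function('g')(U) = Add(-4, U)
Function('H')(S) = Mul(2, Pow(S, 2)) (Function('H')(S) = Mul(Mul(2, S), S) = Mul(2, Pow(S, 2)))
Mul(Function('H')(Function('g')(2)), 23) = Mul(Mul(2, Pow(Add(-4, 2), 2)), 23) = Mul(Mul(2, Pow(-2, 2)), 23) = Mul(Mul(2, 4), 23) = Mul(8, 23) = 184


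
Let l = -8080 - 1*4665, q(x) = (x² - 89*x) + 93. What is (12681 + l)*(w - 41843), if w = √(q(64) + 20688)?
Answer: 2677952 - 64*√19181 ≈ 2.6691e+6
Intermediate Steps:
q(x) = 93 + x² - 89*x
w = √19181 (w = √((93 + 64² - 89*64) + 20688) = √((93 + 4096 - 5696) + 20688) = √(-1507 + 20688) = √19181 ≈ 138.50)
l = -12745 (l = -8080 - 4665 = -12745)
(12681 + l)*(w - 41843) = (12681 - 12745)*(√19181 - 41843) = -64*(-41843 + √19181) = 2677952 - 64*√19181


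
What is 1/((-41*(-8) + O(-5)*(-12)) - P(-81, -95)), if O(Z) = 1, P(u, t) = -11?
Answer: 1/327 ≈ 0.0030581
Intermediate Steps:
1/((-41*(-8) + O(-5)*(-12)) - P(-81, -95)) = 1/((-41*(-8) + 1*(-12)) - 1*(-11)) = 1/((328 - 12) + 11) = 1/(316 + 11) = 1/327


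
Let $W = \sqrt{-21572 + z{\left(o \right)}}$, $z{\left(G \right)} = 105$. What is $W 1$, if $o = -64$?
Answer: $i \sqrt{21467} \approx 146.52 i$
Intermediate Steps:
$W = i \sqrt{21467}$ ($W = \sqrt{-21572 + 105} = \sqrt{-21467} = i \sqrt{21467} \approx 146.52 i$)
$W 1 = i \sqrt{21467} \cdot 1 = i \sqrt{21467}$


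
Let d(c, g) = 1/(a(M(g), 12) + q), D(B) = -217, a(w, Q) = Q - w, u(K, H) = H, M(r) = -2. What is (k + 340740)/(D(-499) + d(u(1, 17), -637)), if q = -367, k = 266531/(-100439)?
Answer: -12080831370137/7693828278 ≈ -1570.2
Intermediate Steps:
k = -266531/100439 (k = 266531*(-1/100439) = -266531/100439 ≈ -2.6537)
d(c, g) = -1/353 (d(c, g) = 1/((12 - 1*(-2)) - 367) = 1/((12 + 2) - 367) = 1/(14 - 367) = 1/(-353) = -1/353)
(k + 340740)/(D(-499) + d(u(1, 17), -637)) = (-266531/100439 + 340740)/(-217 - 1/353) = 34223318329/(100439*(-76602/353)) = (34223318329/100439)*(-353/76602) = -12080831370137/7693828278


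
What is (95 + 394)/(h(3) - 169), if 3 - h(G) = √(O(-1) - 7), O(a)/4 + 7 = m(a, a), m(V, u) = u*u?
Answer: -81174/27587 + 489*I*√31/27587 ≈ -2.9425 + 0.098693*I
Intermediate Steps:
m(V, u) = u²
O(a) = -28 + 4*a²
h(G) = 3 - I*√31 (h(G) = 3 - √((-28 + 4*(-1)²) - 7) = 3 - √((-28 + 4*1) - 7) = 3 - √((-28 + 4) - 7) = 3 - √(-24 - 7) = 3 - √(-31) = 3 - I*√31)
(95 + 394)/(h(3) - 169) = (95 + 394)/((3 - I*√31) - 169) = 489/(-166 - I*√31)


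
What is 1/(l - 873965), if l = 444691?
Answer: -1/429274 ≈ -2.3295e-6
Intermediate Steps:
1/(l - 873965) = 1/(444691 - 873965) = 1/(-429274) = -1/429274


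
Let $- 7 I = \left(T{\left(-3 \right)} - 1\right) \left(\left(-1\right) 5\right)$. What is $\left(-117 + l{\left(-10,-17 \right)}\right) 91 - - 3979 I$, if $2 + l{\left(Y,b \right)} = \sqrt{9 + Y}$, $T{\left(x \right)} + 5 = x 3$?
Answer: $- \frac{374228}{7} + 91 i \approx -53461.0 + 91.0 i$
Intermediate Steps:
$T{\left(x \right)} = -5 + 3 x$ ($T{\left(x \right)} = -5 + x 3 = -5 + 3 x$)
$l{\left(Y,b \right)} = -2 + \sqrt{9 + Y}$
$I = - \frac{75}{7}$ ($I = - \frac{\left(\left(-5 + 3 \left(-3\right)\right) - 1\right) \left(\left(-1\right) 5\right)}{7} = - \frac{\left(\left(-5 - 9\right) - 1\right) \left(-5\right)}{7} = - \frac{\left(-14 - 1\right) \left(-5\right)}{7} = - \frac{\left(-15\right) \left(-5\right)}{7} = \left(- \frac{1}{7}\right) 75 = - \frac{75}{7} \approx -10.714$)
$\left(-117 + l{\left(-10,-17 \right)}\right) 91 - - 3979 I = \left(-117 - \left(2 - \sqrt{9 - 10}\right)\right) 91 - \left(-3979\right) \left(- \frac{75}{7}\right) = \left(-117 - \left(2 - \sqrt{-1}\right)\right) 91 - \frac{298425}{7} = \left(-117 - \left(2 - i\right)\right) 91 - \frac{298425}{7} = \left(-119 + i\right) 91 - \frac{298425}{7} = \left(-10829 + 91 i\right) - \frac{298425}{7} = - \frac{374228}{7} + 91 i$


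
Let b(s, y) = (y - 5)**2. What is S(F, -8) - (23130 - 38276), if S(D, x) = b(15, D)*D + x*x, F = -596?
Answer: -215260586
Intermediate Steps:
b(s, y) = (-5 + y)**2
S(D, x) = x**2 + D*(-5 + D)**2 (S(D, x) = (-5 + D)**2*D + x*x = D*(-5 + D)**2 + x**2 = x**2 + D*(-5 + D)**2)
S(F, -8) - (23130 - 38276) = ((-8)**2 - 596*(-5 - 596)**2) - (23130 - 38276) = (64 - 596*(-601)**2) - 1*(-15146) = (64 - 596*361201) + 15146 = (64 - 215275796) + 15146 = -215275732 + 15146 = -215260586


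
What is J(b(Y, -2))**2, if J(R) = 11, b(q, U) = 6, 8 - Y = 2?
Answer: 121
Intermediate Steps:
Y = 6 (Y = 8 - 1*2 = 8 - 2 = 6)
J(b(Y, -2))**2 = 11**2 = 121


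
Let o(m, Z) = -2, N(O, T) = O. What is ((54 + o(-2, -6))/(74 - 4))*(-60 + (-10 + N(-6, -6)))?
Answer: -1976/35 ≈ -56.457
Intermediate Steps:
((54 + o(-2, -6))/(74 - 4))*(-60 + (-10 + N(-6, -6))) = ((54 - 2)/(74 - 4))*(-60 + (-10 - 6)) = (52/70)*(-60 - 16) = (52*(1/70))*(-76) = (26/35)*(-76) = -1976/35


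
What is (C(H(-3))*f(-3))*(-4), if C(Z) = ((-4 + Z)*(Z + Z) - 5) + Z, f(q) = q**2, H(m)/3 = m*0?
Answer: 180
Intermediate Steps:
H(m) = 0 (H(m) = 3*(m*0) = 3*0 = 0)
C(Z) = -5 + Z + 2*Z*(-4 + Z) (C(Z) = ((-4 + Z)*(2*Z) - 5) + Z = (2*Z*(-4 + Z) - 5) + Z = (-5 + 2*Z*(-4 + Z)) + Z = -5 + Z + 2*Z*(-4 + Z))
(C(H(-3))*f(-3))*(-4) = ((-5 - 7*0 + 2*0**2)*(-3)**2)*(-4) = ((-5 + 0 + 2*0)*9)*(-4) = ((-5 + 0 + 0)*9)*(-4) = -5*9*(-4) = -45*(-4) = 180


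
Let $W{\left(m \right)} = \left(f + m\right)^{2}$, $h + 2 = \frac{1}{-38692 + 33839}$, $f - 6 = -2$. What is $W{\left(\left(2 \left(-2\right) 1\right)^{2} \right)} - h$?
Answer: $\frac{1950907}{4853} \approx 402.0$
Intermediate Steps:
$f = 4$ ($f = 6 - 2 = 4$)
$h = - \frac{9707}{4853}$ ($h = -2 + \frac{1}{-38692 + 33839} = -2 + \frac{1}{-4853} = -2 - \frac{1}{4853} = - \frac{9707}{4853} \approx -2.0002$)
$W{\left(m \right)} = \left(4 + m\right)^{2}$
$W{\left(\left(2 \left(-2\right) 1\right)^{2} \right)} - h = \left(4 + \left(2 \left(-2\right) 1\right)^{2}\right)^{2} - - \frac{9707}{4853} = \left(4 + \left(\left(-4\right) 1\right)^{2}\right)^{2} + \frac{9707}{4853} = \left(4 + \left(-4\right)^{2}\right)^{2} + \frac{9707}{4853} = \left(4 + 16\right)^{2} + \frac{9707}{4853} = 20^{2} + \frac{9707}{4853} = 400 + \frac{9707}{4853} = \frac{1950907}{4853}$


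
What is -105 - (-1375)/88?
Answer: -715/8 ≈ -89.375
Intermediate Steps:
-105 - (-1375)/88 = -105 - 55*(-25/88) = -105 + 125/8 = -715/8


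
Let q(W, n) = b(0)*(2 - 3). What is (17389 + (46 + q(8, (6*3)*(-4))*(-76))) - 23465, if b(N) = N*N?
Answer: -6030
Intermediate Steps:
b(N) = N**2
q(W, n) = 0 (q(W, n) = 0**2*(2 - 3) = 0*(-1) = 0)
(17389 + (46 + q(8, (6*3)*(-4))*(-76))) - 23465 = (17389 + (46 + 0*(-76))) - 23465 = (17389 + (46 + 0)) - 23465 = (17389 + 46) - 23465 = 17435 - 23465 = -6030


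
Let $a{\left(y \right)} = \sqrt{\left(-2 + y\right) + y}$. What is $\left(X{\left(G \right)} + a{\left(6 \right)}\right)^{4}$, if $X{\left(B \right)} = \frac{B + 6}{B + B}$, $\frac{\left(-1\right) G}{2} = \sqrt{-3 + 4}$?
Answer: $\left(-1 + \sqrt{10}\right)^{4} \approx 21.86$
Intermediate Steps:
$G = -2$ ($G = - 2 \sqrt{-3 + 4} = - 2 \sqrt{1} = \left(-2\right) 1 = -2$)
$X{\left(B \right)} = \frac{6 + B}{2 B}$
$a{\left(y \right)} = \sqrt{-2 + 2 y}$
$\left(X{\left(G \right)} + a{\left(6 \right)}\right)^{4} = \left(\frac{6 - 2}{2 \left(-2\right)} + \sqrt{-2 + 2 \cdot 6}\right)^{4} = \left(\frac{1}{2} \left(- \frac{1}{2}\right) 4 + \sqrt{-2 + 12}\right)^{4} = \left(-1 + \sqrt{10}\right)^{4}$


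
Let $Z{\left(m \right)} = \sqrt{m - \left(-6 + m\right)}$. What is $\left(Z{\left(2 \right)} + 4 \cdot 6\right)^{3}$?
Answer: $\left(24 + \sqrt{6}\right)^{3} \approx 18503.0$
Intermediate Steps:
$Z{\left(m \right)} = \sqrt{6}$
$\left(Z{\left(2 \right)} + 4 \cdot 6\right)^{3} = \left(\sqrt{6} + 4 \cdot 6\right)^{3} = \left(\sqrt{6} + 24\right)^{3} = \left(24 + \sqrt{6}\right)^{3}$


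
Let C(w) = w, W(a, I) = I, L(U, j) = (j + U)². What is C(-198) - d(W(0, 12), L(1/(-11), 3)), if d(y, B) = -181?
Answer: -17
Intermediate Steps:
L(U, j) = (U + j)²
C(-198) - d(W(0, 12), L(1/(-11), 3)) = -198 - 1*(-181) = -198 + 181 = -17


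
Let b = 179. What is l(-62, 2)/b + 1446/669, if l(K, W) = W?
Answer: 86724/39917 ≈ 2.1726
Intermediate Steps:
l(-62, 2)/b + 1446/669 = 2/179 + 1446/669 = 2*(1/179) + 1446*(1/669) = 2/179 + 482/223 = 86724/39917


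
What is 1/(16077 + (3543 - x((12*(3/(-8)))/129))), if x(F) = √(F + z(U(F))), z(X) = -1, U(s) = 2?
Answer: 1687320/33105218489 + I*√7654/33105218489 ≈ 5.0968e-5 + 2.6427e-9*I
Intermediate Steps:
x(F) = √(-1 + F) (x(F) = √(F - 1) = √(-1 + F))
1/(16077 + (3543 - x((12*(3/(-8)))/129))) = 1/(16077 + (3543 - √(-1 + (12*(3/(-8)))/129))) = 1/(16077 + (3543 - √(-1 + (12*(3*(-⅛)))*(1/129)))) = 1/(16077 + (3543 - √(-1 + (12*(-3/8))*(1/129)))) = 1/(16077 + (3543 - √(-1 - 9/2*1/129))) = 1/(16077 + (3543 - √(-1 - 3/86))) = 1/(16077 + (3543 - √(-89/86))) = 1/(16077 + (3543 - I*√7654/86)) = 1/(19620 - I*√7654/86)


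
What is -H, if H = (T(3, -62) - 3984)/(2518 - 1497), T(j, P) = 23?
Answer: 3961/1021 ≈ 3.8795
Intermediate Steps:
H = -3961/1021 (H = (23 - 3984)/(2518 - 1497) = -3961/1021 ≈ -3.8795)
-H = -1*(-3961/1021) = 3961/1021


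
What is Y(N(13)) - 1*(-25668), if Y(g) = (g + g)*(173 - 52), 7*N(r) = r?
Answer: 182822/7 ≈ 26117.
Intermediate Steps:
N(r) = r/7
Y(g) = 242*g (Y(g) = (2*g)*121 = 242*g)
Y(N(13)) - 1*(-25668) = 242*((⅐)*13) - 1*(-25668) = 242*(13/7) + 25668 = 3146/7 + 25668 = 182822/7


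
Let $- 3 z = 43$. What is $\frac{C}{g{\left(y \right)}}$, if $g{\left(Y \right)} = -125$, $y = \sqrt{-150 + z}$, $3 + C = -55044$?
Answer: $\frac{55047}{125} \approx 440.38$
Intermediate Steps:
$C = -55047$ ($C = -3 - 55044 = -55047$)
$z = - \frac{43}{3}$ ($z = \left(- \frac{1}{3}\right) 43 = - \frac{43}{3} \approx -14.333$)
$y = \frac{i \sqrt{1479}}{3}$ ($y = \sqrt{-150 - \frac{43}{3}} = \sqrt{- \frac{493}{3}} = \frac{i \sqrt{1479}}{3} \approx 12.819 i$)
$\frac{C}{g{\left(y \right)}} = - \frac{55047}{-125} = \left(-55047\right) \left(- \frac{1}{125}\right) = \frac{55047}{125}$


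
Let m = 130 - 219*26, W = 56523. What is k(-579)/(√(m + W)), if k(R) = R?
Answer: -579*√50959/50959 ≈ -2.5649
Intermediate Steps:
m = -5564 (m = 130 - 5694 = -5564)
k(-579)/(√(m + W)) = -579/√(-5564 + 56523) = -579*√50959/50959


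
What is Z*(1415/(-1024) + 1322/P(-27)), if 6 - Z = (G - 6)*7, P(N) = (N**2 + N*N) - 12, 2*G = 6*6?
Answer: 4500353/123392 ≈ 36.472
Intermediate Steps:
G = 18 (G = (6*6)/2 = (1/2)*36 = 18)
P(N) = -12 + 2*N**2 (P(N) = (N**2 + N**2) - 12 = 2*N**2 - 12 = -12 + 2*N**2)
Z = -78 (Z = 6 - (18 - 6)*7 = 6 - 12*7 = 6 - 1*84 = 6 - 84 = -78)
Z*(1415/(-1024) + 1322/P(-27)) = -78*(1415/(-1024) + 1322/(-12 + 2*(-27)**2)) = -78*(1415*(-1/1024) + 1322/(-12 + 2*729)) = -78*(-1415/1024 + 1322/(-12 + 1458)) = -78*(-1415/1024 + 1322/1446) = -78*(-1415/1024 + 1322*(1/1446)) = -78*(-1415/1024 + 661/723) = -78*(-346181/740352) = 4500353/123392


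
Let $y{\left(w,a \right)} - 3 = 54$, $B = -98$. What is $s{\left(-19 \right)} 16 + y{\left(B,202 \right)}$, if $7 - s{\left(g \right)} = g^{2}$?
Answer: $-5607$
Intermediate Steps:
$y{\left(w,a \right)} = 57$ ($y{\left(w,a \right)} = 3 + 54 = 57$)
$s{\left(g \right)} = 7 - g^{2}$
$s{\left(-19 \right)} 16 + y{\left(B,202 \right)} = \left(7 - \left(-19\right)^{2}\right) 16 + 57 = \left(7 - 361\right) 16 + 57 = \left(-354\right) 16 + 57 = -5664 + 57 = -5607$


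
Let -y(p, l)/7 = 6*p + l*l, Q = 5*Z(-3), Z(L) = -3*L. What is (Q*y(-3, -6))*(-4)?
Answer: 22680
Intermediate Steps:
Q = 45 (Q = 5*(-3*(-3)) = 5*9 = 45)
y(p, l) = -42*p - 7*l² (y(p, l) = -7*(6*p + l*l) = -7*(6*p + l²) = -7*(l² + 6*p) = -42*p - 7*l²)
(Q*y(-3, -6))*(-4) = (45*(-42*(-3) - 7*(-6)²))*(-4) = (45*(126 - 7*36))*(-4) = (45*(126 - 252))*(-4) = (45*(-126))*(-4) = -5670*(-4) = 22680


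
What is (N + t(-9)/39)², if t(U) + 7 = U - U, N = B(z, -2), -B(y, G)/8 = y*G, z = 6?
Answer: 13965169/1521 ≈ 9181.6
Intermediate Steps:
B(y, G) = -8*G*y (B(y, G) = -8*y*G = -8*G*y)
N = 96 (N = -8*(-2)*6 = 96)
t(U) = -7 (t(U) = -7 + (U - U) = -7 + 0 = -7)
(N + t(-9)/39)² = (96 - 7/39)² = (3737/39)² = 13965169/1521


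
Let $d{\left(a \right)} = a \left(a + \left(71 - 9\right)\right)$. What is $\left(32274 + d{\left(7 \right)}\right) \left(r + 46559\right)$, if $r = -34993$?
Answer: $378867462$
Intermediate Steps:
$d{\left(a \right)} = a \left(62 + a\right)$ ($d{\left(a \right)} = a \left(a + 62\right) = a \left(62 + a\right)$)
$\left(32274 + d{\left(7 \right)}\right) \left(r + 46559\right) = \left(32274 + 7 \left(62 + 7\right)\right) \left(-34993 + 46559\right) = \left(32274 + 7 \cdot 69\right) 11566 = \left(32274 + 483\right) 11566 = 32757 \cdot 11566 = 378867462$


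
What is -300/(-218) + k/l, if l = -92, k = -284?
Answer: 11189/2507 ≈ 4.4631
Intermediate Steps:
-300/(-218) + k/l = -300/(-218) - 284/(-92) = -300*(-1/218) - 284*(-1/92) = 150/109 + 71/23 = 11189/2507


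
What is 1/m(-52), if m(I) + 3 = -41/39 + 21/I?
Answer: -156/695 ≈ -0.22446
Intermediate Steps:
m(I) = -158/39 + 21/I (m(I) = -3 + (-41/39 + 21/I) = -158/39 + 21/I)
1/m(-52) = 1/(-158/39 + 21/(-52)) = 1/(-158/39 + 21*(-1/52)) = 1/(-158/39 - 21/52) = 1/(-695/156) = -156/695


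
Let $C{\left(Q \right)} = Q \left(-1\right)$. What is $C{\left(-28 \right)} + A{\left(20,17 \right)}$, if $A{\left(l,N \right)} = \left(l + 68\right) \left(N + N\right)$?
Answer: $3020$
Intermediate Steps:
$C{\left(Q \right)} = - Q$
$A{\left(l,N \right)} = 2 N \left(68 + l\right)$ ($A{\left(l,N \right)} = \left(68 + l\right) 2 N = 2 N \left(68 + l\right)$)
$C{\left(-28 \right)} + A{\left(20,17 \right)} = \left(-1\right) \left(-28\right) + 2 \cdot 17 \left(68 + 20\right) = 28 + 2 \cdot 17 \cdot 88 = 28 + 2992 = 3020$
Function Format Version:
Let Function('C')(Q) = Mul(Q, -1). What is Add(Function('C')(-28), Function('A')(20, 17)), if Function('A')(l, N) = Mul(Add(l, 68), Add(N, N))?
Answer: 3020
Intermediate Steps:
Function('C')(Q) = Mul(-1, Q)
Function('A')(l, N) = Mul(2, N, Add(68, l)) (Function('A')(l, N) = Mul(Add(68, l), Mul(2, N)) = Mul(2, N, Add(68, l)))
Add(Function('C')(-28), Function('A')(20, 17)) = Add(Mul(-1, -28), Mul(2, 17, Add(68, 20))) = Add(28, Mul(2, 17, 88)) = Add(28, 2992) = 3020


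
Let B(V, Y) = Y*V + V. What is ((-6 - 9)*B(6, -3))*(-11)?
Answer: -1980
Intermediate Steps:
B(V, Y) = V + V*Y (B(V, Y) = V*Y + V = V + V*Y)
((-6 - 9)*B(6, -3))*(-11) = ((-6 - 9)*(6*(1 - 3)))*(-11) = -90*(-2)*(-11) = -15*(-12)*(-11) = 180*(-11) = -1980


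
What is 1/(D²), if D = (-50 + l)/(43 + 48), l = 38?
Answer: 8281/144 ≈ 57.507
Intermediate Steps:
D = -12/91 (D = (-50 + 38)/(43 + 48) = -12/91 ≈ -0.13187)
1/(D²) = 1/((-12/91)²) = 1/(144/8281) = 8281/144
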